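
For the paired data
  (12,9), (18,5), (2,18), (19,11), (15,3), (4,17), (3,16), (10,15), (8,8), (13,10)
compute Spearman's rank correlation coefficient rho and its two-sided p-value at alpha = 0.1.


Step 1: Rank x and y separately (midranks; no ties here).
rank(x): 12->6, 18->9, 2->1, 19->10, 15->8, 4->3, 3->2, 10->5, 8->4, 13->7
rank(y): 9->4, 5->2, 18->10, 11->6, 3->1, 17->9, 16->8, 15->7, 8->3, 10->5
Step 2: d_i = R_x(i) - R_y(i); compute d_i^2.
  (6-4)^2=4, (9-2)^2=49, (1-10)^2=81, (10-6)^2=16, (8-1)^2=49, (3-9)^2=36, (2-8)^2=36, (5-7)^2=4, (4-3)^2=1, (7-5)^2=4
sum(d^2) = 280.
Step 3: rho = 1 - 6*280 / (10*(10^2 - 1)) = 1 - 1680/990 = -0.696970.
Step 4: Under H0, t = rho * sqrt((n-2)/(1-rho^2)) = -2.7490 ~ t(8).
Step 5: Two-sided p-value from the t-distribution with 8 df = 0.025097.
Step 6: alpha = 0.1. reject H0.

rho = -0.6970, p = 0.025097, reject H0 at alpha = 0.1.


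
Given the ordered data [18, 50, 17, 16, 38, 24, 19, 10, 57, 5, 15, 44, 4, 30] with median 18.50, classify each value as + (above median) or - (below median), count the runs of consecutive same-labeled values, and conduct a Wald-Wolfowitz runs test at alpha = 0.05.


Step 1: Compute median = 18.50; label A = above, B = below.
Labels in order: BABBAAABABBABA  (n_A = 7, n_B = 7)
Step 2: Count runs R = 10.
Step 3: Under H0 (random ordering), E[R] = 2*n_A*n_B/(n_A+n_B) + 1 = 2*7*7/14 + 1 = 8.0000.
        Var[R] = 2*n_A*n_B*(2*n_A*n_B - n_A - n_B) / ((n_A+n_B)^2 * (n_A+n_B-1)) = 8232/2548 = 3.2308.
        SD[R] = 1.7974.
Step 4: Continuity-corrected z = (R - 0.5 - E[R]) / SD[R] = (10 - 0.5 - 8.0000) / 1.7974 = 0.8345.
Step 5: Two-sided p-value via normal approximation = 2*(1 - Phi(|z|)) = 0.403986.
Step 6: alpha = 0.05. fail to reject H0.

R = 10, z = 0.8345, p = 0.403986, fail to reject H0.


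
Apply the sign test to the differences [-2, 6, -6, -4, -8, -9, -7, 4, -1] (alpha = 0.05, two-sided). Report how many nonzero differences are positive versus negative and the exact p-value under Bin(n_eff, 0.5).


Step 1: Discard zero differences. Original n = 9; n_eff = number of nonzero differences = 9.
Nonzero differences (with sign): -2, +6, -6, -4, -8, -9, -7, +4, -1
Step 2: Count signs: positive = 2, negative = 7.
Step 3: Under H0: P(positive) = 0.5, so the number of positives S ~ Bin(9, 0.5).
Step 4: Two-sided exact p-value = sum of Bin(9,0.5) probabilities at or below the observed probability = 0.179688.
Step 5: alpha = 0.05. fail to reject H0.

n_eff = 9, pos = 2, neg = 7, p = 0.179688, fail to reject H0.


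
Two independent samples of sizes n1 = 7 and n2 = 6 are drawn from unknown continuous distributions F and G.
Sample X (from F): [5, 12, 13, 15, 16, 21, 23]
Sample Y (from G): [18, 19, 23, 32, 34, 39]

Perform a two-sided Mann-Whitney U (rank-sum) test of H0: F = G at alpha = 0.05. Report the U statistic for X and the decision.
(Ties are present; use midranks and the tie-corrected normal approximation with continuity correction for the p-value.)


Step 1: Combine and sort all 13 observations; assign midranks.
sorted (value, group): (5,X), (12,X), (13,X), (15,X), (16,X), (18,Y), (19,Y), (21,X), (23,X), (23,Y), (32,Y), (34,Y), (39,Y)
ranks: 5->1, 12->2, 13->3, 15->4, 16->5, 18->6, 19->7, 21->8, 23->9.5, 23->9.5, 32->11, 34->12, 39->13
Step 2: Rank sum for X: R1 = 1 + 2 + 3 + 4 + 5 + 8 + 9.5 = 32.5.
Step 3: U_X = R1 - n1(n1+1)/2 = 32.5 - 7*8/2 = 32.5 - 28 = 4.5.
       U_Y = n1*n2 - U_X = 42 - 4.5 = 37.5.
Step 4: Ties are present, so use the tie-corrected normal approximation (with continuity correction) for the p-value.
Step 5: p-value = 0.022087; compare to alpha = 0.05. reject H0.

U_X = 4.5, p = 0.022087, reject H0 at alpha = 0.05.


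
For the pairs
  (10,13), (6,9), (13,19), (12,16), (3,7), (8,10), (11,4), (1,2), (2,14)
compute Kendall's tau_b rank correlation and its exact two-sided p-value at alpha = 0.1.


Step 1: Enumerate the 36 unordered pairs (i,j) with i<j and classify each by sign(x_j-x_i) * sign(y_j-y_i).
  (1,2):dx=-4,dy=-4->C; (1,3):dx=+3,dy=+6->C; (1,4):dx=+2,dy=+3->C; (1,5):dx=-7,dy=-6->C
  (1,6):dx=-2,dy=-3->C; (1,7):dx=+1,dy=-9->D; (1,8):dx=-9,dy=-11->C; (1,9):dx=-8,dy=+1->D
  (2,3):dx=+7,dy=+10->C; (2,4):dx=+6,dy=+7->C; (2,5):dx=-3,dy=-2->C; (2,6):dx=+2,dy=+1->C
  (2,7):dx=+5,dy=-5->D; (2,8):dx=-5,dy=-7->C; (2,9):dx=-4,dy=+5->D; (3,4):dx=-1,dy=-3->C
  (3,5):dx=-10,dy=-12->C; (3,6):dx=-5,dy=-9->C; (3,7):dx=-2,dy=-15->C; (3,8):dx=-12,dy=-17->C
  (3,9):dx=-11,dy=-5->C; (4,5):dx=-9,dy=-9->C; (4,6):dx=-4,dy=-6->C; (4,7):dx=-1,dy=-12->C
  (4,8):dx=-11,dy=-14->C; (4,9):dx=-10,dy=-2->C; (5,6):dx=+5,dy=+3->C; (5,7):dx=+8,dy=-3->D
  (5,8):dx=-2,dy=-5->C; (5,9):dx=-1,dy=+7->D; (6,7):dx=+3,dy=-6->D; (6,8):dx=-7,dy=-8->C
  (6,9):dx=-6,dy=+4->D; (7,8):dx=-10,dy=-2->C; (7,9):dx=-9,dy=+10->D; (8,9):dx=+1,dy=+12->C
Step 2: C = 27, D = 9, total pairs = 36.
Step 3: tau = (C - D)/(n(n-1)/2) = (27 - 9)/36 = 0.500000.
Step 4: Exact two-sided p-value (enumerate n! = 362880 permutations of y under H0): p = 0.075176.
Step 5: alpha = 0.1. reject H0.

tau_b = 0.5000 (C=27, D=9), p = 0.075176, reject H0.


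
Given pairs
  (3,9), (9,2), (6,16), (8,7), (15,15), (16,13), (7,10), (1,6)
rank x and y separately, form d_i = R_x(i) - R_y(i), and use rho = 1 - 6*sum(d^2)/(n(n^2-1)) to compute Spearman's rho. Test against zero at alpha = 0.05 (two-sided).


Step 1: Rank x and y separately (midranks; no ties here).
rank(x): 3->2, 9->6, 6->3, 8->5, 15->7, 16->8, 7->4, 1->1
rank(y): 9->4, 2->1, 16->8, 7->3, 15->7, 13->6, 10->5, 6->2
Step 2: d_i = R_x(i) - R_y(i); compute d_i^2.
  (2-4)^2=4, (6-1)^2=25, (3-8)^2=25, (5-3)^2=4, (7-7)^2=0, (8-6)^2=4, (4-5)^2=1, (1-2)^2=1
sum(d^2) = 64.
Step 3: rho = 1 - 6*64 / (8*(8^2 - 1)) = 1 - 384/504 = 0.238095.
Step 4: Under H0, t = rho * sqrt((n-2)/(1-rho^2)) = 0.6005 ~ t(6).
Step 5: Two-sided p-value from the t-distribution with 6 df = 0.570156.
Step 6: alpha = 0.05. fail to reject H0.

rho = 0.2381, p = 0.570156, fail to reject H0 at alpha = 0.05.


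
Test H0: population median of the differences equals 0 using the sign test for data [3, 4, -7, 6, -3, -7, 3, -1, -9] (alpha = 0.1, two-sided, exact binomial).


Step 1: Discard zero differences. Original n = 9; n_eff = number of nonzero differences = 9.
Nonzero differences (with sign): +3, +4, -7, +6, -3, -7, +3, -1, -9
Step 2: Count signs: positive = 4, negative = 5.
Step 3: Under H0: P(positive) = 0.5, so the number of positives S ~ Bin(9, 0.5).
Step 4: Two-sided exact p-value = sum of Bin(9,0.5) probabilities at or below the observed probability = 1.000000.
Step 5: alpha = 0.1. fail to reject H0.

n_eff = 9, pos = 4, neg = 5, p = 1.000000, fail to reject H0.


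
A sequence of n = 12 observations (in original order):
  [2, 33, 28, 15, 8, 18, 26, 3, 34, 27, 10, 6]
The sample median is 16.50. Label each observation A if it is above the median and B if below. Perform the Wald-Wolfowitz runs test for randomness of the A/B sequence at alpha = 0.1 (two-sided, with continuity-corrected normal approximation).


Step 1: Compute median = 16.50; label A = above, B = below.
Labels in order: BAABBAABAABB  (n_A = 6, n_B = 6)
Step 2: Count runs R = 7.
Step 3: Under H0 (random ordering), E[R] = 2*n_A*n_B/(n_A+n_B) + 1 = 2*6*6/12 + 1 = 7.0000.
        Var[R] = 2*n_A*n_B*(2*n_A*n_B - n_A - n_B) / ((n_A+n_B)^2 * (n_A+n_B-1)) = 4320/1584 = 2.7273.
        SD[R] = 1.6514.
Step 4: R = E[R], so z = 0 with no continuity correction.
Step 5: Two-sided p-value via normal approximation = 2*(1 - Phi(|z|)) = 1.000000.
Step 6: alpha = 0.1. fail to reject H0.

R = 7, z = 0.0000, p = 1.000000, fail to reject H0.


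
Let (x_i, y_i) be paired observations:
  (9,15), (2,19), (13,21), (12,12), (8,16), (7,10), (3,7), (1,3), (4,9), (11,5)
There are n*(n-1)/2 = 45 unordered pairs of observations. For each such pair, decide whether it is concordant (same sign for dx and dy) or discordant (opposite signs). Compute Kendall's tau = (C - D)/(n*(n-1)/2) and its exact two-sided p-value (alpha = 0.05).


Step 1: Enumerate the 45 unordered pairs (i,j) with i<j and classify each by sign(x_j-x_i) * sign(y_j-y_i).
  (1,2):dx=-7,dy=+4->D; (1,3):dx=+4,dy=+6->C; (1,4):dx=+3,dy=-3->D; (1,5):dx=-1,dy=+1->D
  (1,6):dx=-2,dy=-5->C; (1,7):dx=-6,dy=-8->C; (1,8):dx=-8,dy=-12->C; (1,9):dx=-5,dy=-6->C
  (1,10):dx=+2,dy=-10->D; (2,3):dx=+11,dy=+2->C; (2,4):dx=+10,dy=-7->D; (2,5):dx=+6,dy=-3->D
  (2,6):dx=+5,dy=-9->D; (2,7):dx=+1,dy=-12->D; (2,8):dx=-1,dy=-16->C; (2,9):dx=+2,dy=-10->D
  (2,10):dx=+9,dy=-14->D; (3,4):dx=-1,dy=-9->C; (3,5):dx=-5,dy=-5->C; (3,6):dx=-6,dy=-11->C
  (3,7):dx=-10,dy=-14->C; (3,8):dx=-12,dy=-18->C; (3,9):dx=-9,dy=-12->C; (3,10):dx=-2,dy=-16->C
  (4,5):dx=-4,dy=+4->D; (4,6):dx=-5,dy=-2->C; (4,7):dx=-9,dy=-5->C; (4,8):dx=-11,dy=-9->C
  (4,9):dx=-8,dy=-3->C; (4,10):dx=-1,dy=-7->C; (5,6):dx=-1,dy=-6->C; (5,7):dx=-5,dy=-9->C
  (5,8):dx=-7,dy=-13->C; (5,9):dx=-4,dy=-7->C; (5,10):dx=+3,dy=-11->D; (6,7):dx=-4,dy=-3->C
  (6,8):dx=-6,dy=-7->C; (6,9):dx=-3,dy=-1->C; (6,10):dx=+4,dy=-5->D; (7,8):dx=-2,dy=-4->C
  (7,9):dx=+1,dy=+2->C; (7,10):dx=+8,dy=-2->D; (8,9):dx=+3,dy=+6->C; (8,10):dx=+10,dy=+2->C
  (9,10):dx=+7,dy=-4->D
Step 2: C = 30, D = 15, total pairs = 45.
Step 3: tau = (C - D)/(n(n-1)/2) = (30 - 15)/45 = 0.333333.
Step 4: Exact two-sided p-value (enumerate n! = 3628800 permutations of y under H0): p = 0.216373.
Step 5: alpha = 0.05. fail to reject H0.

tau_b = 0.3333 (C=30, D=15), p = 0.216373, fail to reject H0.


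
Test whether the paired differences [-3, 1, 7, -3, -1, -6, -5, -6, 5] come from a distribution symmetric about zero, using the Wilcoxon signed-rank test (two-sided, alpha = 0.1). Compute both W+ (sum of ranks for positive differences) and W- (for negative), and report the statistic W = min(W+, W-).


Step 1: Drop any zero differences (none here) and take |d_i|.
|d| = [3, 1, 7, 3, 1, 6, 5, 6, 5]
Step 2: Midrank |d_i| (ties get averaged ranks).
ranks: |3|->3.5, |1|->1.5, |7|->9, |3|->3.5, |1|->1.5, |6|->7.5, |5|->5.5, |6|->7.5, |5|->5.5
Step 3: Attach original signs; sum ranks with positive sign and with negative sign.
W+ = 1.5 + 9 + 5.5 = 16
W- = 3.5 + 3.5 + 1.5 + 7.5 + 5.5 + 7.5 = 29
(Check: W+ + W- = 45 should equal n(n+1)/2 = 45.)
Step 4: Test statistic W = min(W+, W-) = 16.
Step 5: Ties in |d|, so use the tie-corrected normal approximation.
        E[W] = n(n+1)/4 = 9*10/4 = 22.5.
        Tie groups: |d|=1 (t=2), |d|=3 (t=2), |d|=5 (t=2), |d|=6 (t=2); sum(t^3 - t) = 24.
        Var[W] = n(n+1)(2n+1)/24 - sum(t^3-t)/48 = 1710/24 - 24/48 = 70.75.
        z = (W - E[W]) / sqrt(Var[W]) = (16 - 22.5) / 8.4113 = -0.7728.
        Two-sided p = 2*Phi(z) = 0.439659.
Step 6: alpha = 0.1. fail to reject H0.

W+ = 16, W- = 29, W = min = 16, p = 0.439659, fail to reject H0.


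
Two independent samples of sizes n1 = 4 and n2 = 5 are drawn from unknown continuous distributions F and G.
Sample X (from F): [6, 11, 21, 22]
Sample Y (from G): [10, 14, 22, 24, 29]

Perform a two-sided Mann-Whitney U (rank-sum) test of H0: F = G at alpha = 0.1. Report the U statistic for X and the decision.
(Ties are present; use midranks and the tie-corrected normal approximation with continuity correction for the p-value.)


Step 1: Combine and sort all 9 observations; assign midranks.
sorted (value, group): (6,X), (10,Y), (11,X), (14,Y), (21,X), (22,X), (22,Y), (24,Y), (29,Y)
ranks: 6->1, 10->2, 11->3, 14->4, 21->5, 22->6.5, 22->6.5, 24->8, 29->9
Step 2: Rank sum for X: R1 = 1 + 3 + 5 + 6.5 = 15.5.
Step 3: U_X = R1 - n1(n1+1)/2 = 15.5 - 4*5/2 = 15.5 - 10 = 5.5.
       U_Y = n1*n2 - U_X = 20 - 5.5 = 14.5.
Step 4: Ties are present, so use the tie-corrected normal approximation (with continuity correction) for the p-value.
Step 5: p-value = 0.325163; compare to alpha = 0.1. fail to reject H0.

U_X = 5.5, p = 0.325163, fail to reject H0 at alpha = 0.1.


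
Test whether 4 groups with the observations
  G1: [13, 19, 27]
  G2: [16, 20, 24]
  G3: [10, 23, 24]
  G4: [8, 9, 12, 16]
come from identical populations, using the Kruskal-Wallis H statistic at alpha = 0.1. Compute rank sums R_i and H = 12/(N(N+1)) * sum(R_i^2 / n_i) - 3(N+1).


Step 1: Combine all N = 13 observations and assign midranks.
sorted (value, group, rank): (8,G4,1), (9,G4,2), (10,G3,3), (12,G4,4), (13,G1,5), (16,G2,6.5), (16,G4,6.5), (19,G1,8), (20,G2,9), (23,G3,10), (24,G2,11.5), (24,G3,11.5), (27,G1,13)
Step 2: Sum ranks within each group.
R_1 = 26 (n_1 = 3)
R_2 = 27 (n_2 = 3)
R_3 = 24.5 (n_3 = 3)
R_4 = 13.5 (n_4 = 4)
Step 3: H = 12/(N(N+1)) * sum(R_i^2/n_i) - 3(N+1)
     = 12/(13*14) * (26^2/3 + 27^2/3 + 24.5^2/3 + 13.5^2/4) - 3*14
     = 0.065934 * 713.979 - 42
     = 5.075549.
Step 4: Ties present; correction factor C = 1 - 12/(13^3 - 13) = 0.994505. Corrected H = 5.075549 / 0.994505 = 5.103591.
Step 5: Under H0, H ~ chi^2(3); p-value = 0.164367.
Step 6: alpha = 0.1. fail to reject H0.

H = 5.1036, df = 3, p = 0.164367, fail to reject H0.


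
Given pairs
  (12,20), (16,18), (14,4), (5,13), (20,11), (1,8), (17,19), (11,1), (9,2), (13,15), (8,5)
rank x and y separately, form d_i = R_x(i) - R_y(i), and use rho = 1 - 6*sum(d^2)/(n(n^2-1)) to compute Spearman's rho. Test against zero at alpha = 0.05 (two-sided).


Step 1: Rank x and y separately (midranks; no ties here).
rank(x): 12->6, 16->9, 14->8, 5->2, 20->11, 1->1, 17->10, 11->5, 9->4, 13->7, 8->3
rank(y): 20->11, 18->9, 4->3, 13->7, 11->6, 8->5, 19->10, 1->1, 2->2, 15->8, 5->4
Step 2: d_i = R_x(i) - R_y(i); compute d_i^2.
  (6-11)^2=25, (9-9)^2=0, (8-3)^2=25, (2-7)^2=25, (11-6)^2=25, (1-5)^2=16, (10-10)^2=0, (5-1)^2=16, (4-2)^2=4, (7-8)^2=1, (3-4)^2=1
sum(d^2) = 138.
Step 3: rho = 1 - 6*138 / (11*(11^2 - 1)) = 1 - 828/1320 = 0.372727.
Step 4: Under H0, t = rho * sqrt((n-2)/(1-rho^2)) = 1.2050 ~ t(9).
Step 5: Two-sided p-value from the t-distribution with 9 df = 0.258926.
Step 6: alpha = 0.05. fail to reject H0.

rho = 0.3727, p = 0.258926, fail to reject H0 at alpha = 0.05.


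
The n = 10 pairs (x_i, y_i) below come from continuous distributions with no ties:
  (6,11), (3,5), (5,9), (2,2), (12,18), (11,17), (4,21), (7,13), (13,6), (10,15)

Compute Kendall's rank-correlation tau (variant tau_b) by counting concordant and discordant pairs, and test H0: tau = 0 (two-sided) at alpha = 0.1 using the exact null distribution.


Step 1: Enumerate the 45 unordered pairs (i,j) with i<j and classify each by sign(x_j-x_i) * sign(y_j-y_i).
  (1,2):dx=-3,dy=-6->C; (1,3):dx=-1,dy=-2->C; (1,4):dx=-4,dy=-9->C; (1,5):dx=+6,dy=+7->C
  (1,6):dx=+5,dy=+6->C; (1,7):dx=-2,dy=+10->D; (1,8):dx=+1,dy=+2->C; (1,9):dx=+7,dy=-5->D
  (1,10):dx=+4,dy=+4->C; (2,3):dx=+2,dy=+4->C; (2,4):dx=-1,dy=-3->C; (2,5):dx=+9,dy=+13->C
  (2,6):dx=+8,dy=+12->C; (2,7):dx=+1,dy=+16->C; (2,8):dx=+4,dy=+8->C; (2,9):dx=+10,dy=+1->C
  (2,10):dx=+7,dy=+10->C; (3,4):dx=-3,dy=-7->C; (3,5):dx=+7,dy=+9->C; (3,6):dx=+6,dy=+8->C
  (3,7):dx=-1,dy=+12->D; (3,8):dx=+2,dy=+4->C; (3,9):dx=+8,dy=-3->D; (3,10):dx=+5,dy=+6->C
  (4,5):dx=+10,dy=+16->C; (4,6):dx=+9,dy=+15->C; (4,7):dx=+2,dy=+19->C; (4,8):dx=+5,dy=+11->C
  (4,9):dx=+11,dy=+4->C; (4,10):dx=+8,dy=+13->C; (5,6):dx=-1,dy=-1->C; (5,7):dx=-8,dy=+3->D
  (5,8):dx=-5,dy=-5->C; (5,9):dx=+1,dy=-12->D; (5,10):dx=-2,dy=-3->C; (6,7):dx=-7,dy=+4->D
  (6,8):dx=-4,dy=-4->C; (6,9):dx=+2,dy=-11->D; (6,10):dx=-1,dy=-2->C; (7,8):dx=+3,dy=-8->D
  (7,9):dx=+9,dy=-15->D; (7,10):dx=+6,dy=-6->D; (8,9):dx=+6,dy=-7->D; (8,10):dx=+3,dy=+2->C
  (9,10):dx=-3,dy=+9->D
Step 2: C = 32, D = 13, total pairs = 45.
Step 3: tau = (C - D)/(n(n-1)/2) = (32 - 13)/45 = 0.422222.
Step 4: Exact two-sided p-value (enumerate n! = 3628800 permutations of y under H0): p = 0.108313.
Step 5: alpha = 0.1. fail to reject H0.

tau_b = 0.4222 (C=32, D=13), p = 0.108313, fail to reject H0.


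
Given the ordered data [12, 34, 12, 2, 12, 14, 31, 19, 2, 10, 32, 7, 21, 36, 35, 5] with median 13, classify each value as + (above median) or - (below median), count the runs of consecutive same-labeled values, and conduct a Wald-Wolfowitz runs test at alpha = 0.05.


Step 1: Compute median = 13; label A = above, B = below.
Labels in order: BABBBAAABBABAAAB  (n_A = 8, n_B = 8)
Step 2: Count runs R = 9.
Step 3: Under H0 (random ordering), E[R] = 2*n_A*n_B/(n_A+n_B) + 1 = 2*8*8/16 + 1 = 9.0000.
        Var[R] = 2*n_A*n_B*(2*n_A*n_B - n_A - n_B) / ((n_A+n_B)^2 * (n_A+n_B-1)) = 14336/3840 = 3.7333.
        SD[R] = 1.9322.
Step 4: R = E[R], so z = 0 with no continuity correction.
Step 5: Two-sided p-value via normal approximation = 2*(1 - Phi(|z|)) = 1.000000.
Step 6: alpha = 0.05. fail to reject H0.

R = 9, z = 0.0000, p = 1.000000, fail to reject H0.


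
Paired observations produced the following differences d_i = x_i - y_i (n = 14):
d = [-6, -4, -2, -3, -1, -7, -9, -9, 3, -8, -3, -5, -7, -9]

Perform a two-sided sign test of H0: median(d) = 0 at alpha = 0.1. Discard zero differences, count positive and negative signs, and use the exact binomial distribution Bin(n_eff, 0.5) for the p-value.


Step 1: Discard zero differences. Original n = 14; n_eff = number of nonzero differences = 14.
Nonzero differences (with sign): -6, -4, -2, -3, -1, -7, -9, -9, +3, -8, -3, -5, -7, -9
Step 2: Count signs: positive = 1, negative = 13.
Step 3: Under H0: P(positive) = 0.5, so the number of positives S ~ Bin(14, 0.5).
Step 4: Two-sided exact p-value = sum of Bin(14,0.5) probabilities at or below the observed probability = 0.001831.
Step 5: alpha = 0.1. reject H0.

n_eff = 14, pos = 1, neg = 13, p = 0.001831, reject H0.


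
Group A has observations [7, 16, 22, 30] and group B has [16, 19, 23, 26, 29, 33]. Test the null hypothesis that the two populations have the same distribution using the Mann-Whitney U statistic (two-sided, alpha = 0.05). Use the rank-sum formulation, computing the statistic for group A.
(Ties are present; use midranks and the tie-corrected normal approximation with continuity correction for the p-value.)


Step 1: Combine and sort all 10 observations; assign midranks.
sorted (value, group): (7,X), (16,X), (16,Y), (19,Y), (22,X), (23,Y), (26,Y), (29,Y), (30,X), (33,Y)
ranks: 7->1, 16->2.5, 16->2.5, 19->4, 22->5, 23->6, 26->7, 29->8, 30->9, 33->10
Step 2: Rank sum for X: R1 = 1 + 2.5 + 5 + 9 = 17.5.
Step 3: U_X = R1 - n1(n1+1)/2 = 17.5 - 4*5/2 = 17.5 - 10 = 7.5.
       U_Y = n1*n2 - U_X = 24 - 7.5 = 16.5.
Step 4: Ties are present, so use the tie-corrected normal approximation (with continuity correction) for the p-value.
Step 5: p-value = 0.392330; compare to alpha = 0.05. fail to reject H0.

U_X = 7.5, p = 0.392330, fail to reject H0 at alpha = 0.05.


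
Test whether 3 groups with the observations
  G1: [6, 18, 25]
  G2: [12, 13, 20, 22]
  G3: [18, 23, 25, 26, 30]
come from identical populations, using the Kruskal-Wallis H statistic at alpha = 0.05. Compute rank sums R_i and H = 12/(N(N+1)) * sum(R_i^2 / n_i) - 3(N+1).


Step 1: Combine all N = 12 observations and assign midranks.
sorted (value, group, rank): (6,G1,1), (12,G2,2), (13,G2,3), (18,G1,4.5), (18,G3,4.5), (20,G2,6), (22,G2,7), (23,G3,8), (25,G1,9.5), (25,G3,9.5), (26,G3,11), (30,G3,12)
Step 2: Sum ranks within each group.
R_1 = 15 (n_1 = 3)
R_2 = 18 (n_2 = 4)
R_3 = 45 (n_3 = 5)
Step 3: H = 12/(N(N+1)) * sum(R_i^2/n_i) - 3(N+1)
     = 12/(12*13) * (15^2/3 + 18^2/4 + 45^2/5) - 3*13
     = 0.076923 * 561 - 39
     = 4.153846.
Step 4: Ties present; correction factor C = 1 - 12/(12^3 - 12) = 0.993007. Corrected H = 4.153846 / 0.993007 = 4.183099.
Step 5: Under H0, H ~ chi^2(2); p-value = 0.123496.
Step 6: alpha = 0.05. fail to reject H0.

H = 4.1831, df = 2, p = 0.123496, fail to reject H0.


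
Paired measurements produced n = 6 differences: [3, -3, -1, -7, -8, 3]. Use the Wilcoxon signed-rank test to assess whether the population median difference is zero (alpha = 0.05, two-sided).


Step 1: Drop any zero differences (none here) and take |d_i|.
|d| = [3, 3, 1, 7, 8, 3]
Step 2: Midrank |d_i| (ties get averaged ranks).
ranks: |3|->3, |3|->3, |1|->1, |7|->5, |8|->6, |3|->3
Step 3: Attach original signs; sum ranks with positive sign and with negative sign.
W+ = 3 + 3 = 6
W- = 3 + 1 + 5 + 6 = 15
(Check: W+ + W- = 21 should equal n(n+1)/2 = 21.)
Step 4: Test statistic W = min(W+, W-) = 6.
Step 5: Ties in |d|, so use the tie-corrected normal approximation.
        E[W] = n(n+1)/4 = 6*7/4 = 10.5.
        Tie groups: |d|=3 (t=3); sum(t^3 - t) = 24.
        Var[W] = n(n+1)(2n+1)/24 - sum(t^3-t)/48 = 546/24 - 24/48 = 22.25.
        z = (W - E[W]) / sqrt(Var[W]) = (6 - 10.5) / 4.7170 = -0.9540.
        Two-sided p = 2*Phi(z) = 0.340085.
Step 6: alpha = 0.05. fail to reject H0.

W+ = 6, W- = 15, W = min = 6, p = 0.340085, fail to reject H0.


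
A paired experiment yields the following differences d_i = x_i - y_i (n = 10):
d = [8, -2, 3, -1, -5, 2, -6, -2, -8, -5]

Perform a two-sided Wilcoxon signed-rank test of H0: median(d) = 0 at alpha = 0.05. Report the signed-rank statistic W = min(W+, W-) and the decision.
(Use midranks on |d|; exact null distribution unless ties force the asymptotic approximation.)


Step 1: Drop any zero differences (none here) and take |d_i|.
|d| = [8, 2, 3, 1, 5, 2, 6, 2, 8, 5]
Step 2: Midrank |d_i| (ties get averaged ranks).
ranks: |8|->9.5, |2|->3, |3|->5, |1|->1, |5|->6.5, |2|->3, |6|->8, |2|->3, |8|->9.5, |5|->6.5
Step 3: Attach original signs; sum ranks with positive sign and with negative sign.
W+ = 9.5 + 5 + 3 = 17.5
W- = 3 + 1 + 6.5 + 8 + 3 + 9.5 + 6.5 = 37.5
(Check: W+ + W- = 55 should equal n(n+1)/2 = 55.)
Step 4: Test statistic W = min(W+, W-) = 17.5.
Step 5: Ties in |d|, so use the tie-corrected normal approximation.
        E[W] = n(n+1)/4 = 10*11/4 = 27.5.
        Tie groups: |d|=2 (t=3), |d|=5 (t=2), |d|=8 (t=2); sum(t^3 - t) = 36.
        Var[W] = n(n+1)(2n+1)/24 - sum(t^3-t)/48 = 2310/24 - 36/48 = 95.5.
        z = (W - E[W]) / sqrt(Var[W]) = (17.5 - 27.5) / 9.7724 = -1.0233.
        Two-sided p = 2*Phi(z) = 0.306171.
Step 6: alpha = 0.05. fail to reject H0.

W+ = 17.5, W- = 37.5, W = min = 17.5, p = 0.306171, fail to reject H0.


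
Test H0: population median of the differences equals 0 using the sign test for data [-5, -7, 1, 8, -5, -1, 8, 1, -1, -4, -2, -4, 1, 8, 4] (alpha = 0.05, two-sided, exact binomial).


Step 1: Discard zero differences. Original n = 15; n_eff = number of nonzero differences = 15.
Nonzero differences (with sign): -5, -7, +1, +8, -5, -1, +8, +1, -1, -4, -2, -4, +1, +8, +4
Step 2: Count signs: positive = 7, negative = 8.
Step 3: Under H0: P(positive) = 0.5, so the number of positives S ~ Bin(15, 0.5).
Step 4: Two-sided exact p-value = sum of Bin(15,0.5) probabilities at or below the observed probability = 1.000000.
Step 5: alpha = 0.05. fail to reject H0.

n_eff = 15, pos = 7, neg = 8, p = 1.000000, fail to reject H0.


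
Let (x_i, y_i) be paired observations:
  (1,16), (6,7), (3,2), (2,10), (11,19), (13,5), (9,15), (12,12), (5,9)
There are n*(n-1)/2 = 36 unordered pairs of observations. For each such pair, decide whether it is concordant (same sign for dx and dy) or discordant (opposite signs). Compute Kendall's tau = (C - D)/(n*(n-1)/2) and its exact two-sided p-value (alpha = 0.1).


Step 1: Enumerate the 36 unordered pairs (i,j) with i<j and classify each by sign(x_j-x_i) * sign(y_j-y_i).
  (1,2):dx=+5,dy=-9->D; (1,3):dx=+2,dy=-14->D; (1,4):dx=+1,dy=-6->D; (1,5):dx=+10,dy=+3->C
  (1,6):dx=+12,dy=-11->D; (1,7):dx=+8,dy=-1->D; (1,8):dx=+11,dy=-4->D; (1,9):dx=+4,dy=-7->D
  (2,3):dx=-3,dy=-5->C; (2,4):dx=-4,dy=+3->D; (2,5):dx=+5,dy=+12->C; (2,6):dx=+7,dy=-2->D
  (2,7):dx=+3,dy=+8->C; (2,8):dx=+6,dy=+5->C; (2,9):dx=-1,dy=+2->D; (3,4):dx=-1,dy=+8->D
  (3,5):dx=+8,dy=+17->C; (3,6):dx=+10,dy=+3->C; (3,7):dx=+6,dy=+13->C; (3,8):dx=+9,dy=+10->C
  (3,9):dx=+2,dy=+7->C; (4,5):dx=+9,dy=+9->C; (4,6):dx=+11,dy=-5->D; (4,7):dx=+7,dy=+5->C
  (4,8):dx=+10,dy=+2->C; (4,9):dx=+3,dy=-1->D; (5,6):dx=+2,dy=-14->D; (5,7):dx=-2,dy=-4->C
  (5,8):dx=+1,dy=-7->D; (5,9):dx=-6,dy=-10->C; (6,7):dx=-4,dy=+10->D; (6,8):dx=-1,dy=+7->D
  (6,9):dx=-8,dy=+4->D; (7,8):dx=+3,dy=-3->D; (7,9):dx=-4,dy=-6->C; (8,9):dx=-7,dy=-3->C
Step 2: C = 17, D = 19, total pairs = 36.
Step 3: tau = (C - D)/(n(n-1)/2) = (17 - 19)/36 = -0.055556.
Step 4: Exact two-sided p-value (enumerate n! = 362880 permutations of y under H0): p = 0.919455.
Step 5: alpha = 0.1. fail to reject H0.

tau_b = -0.0556 (C=17, D=19), p = 0.919455, fail to reject H0.


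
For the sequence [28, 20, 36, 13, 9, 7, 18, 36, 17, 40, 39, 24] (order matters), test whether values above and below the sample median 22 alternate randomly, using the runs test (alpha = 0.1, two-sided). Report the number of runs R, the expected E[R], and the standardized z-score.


Step 1: Compute median = 22; label A = above, B = below.
Labels in order: ABABBBBABAAA  (n_A = 6, n_B = 6)
Step 2: Count runs R = 7.
Step 3: Under H0 (random ordering), E[R] = 2*n_A*n_B/(n_A+n_B) + 1 = 2*6*6/12 + 1 = 7.0000.
        Var[R] = 2*n_A*n_B*(2*n_A*n_B - n_A - n_B) / ((n_A+n_B)^2 * (n_A+n_B-1)) = 4320/1584 = 2.7273.
        SD[R] = 1.6514.
Step 4: R = E[R], so z = 0 with no continuity correction.
Step 5: Two-sided p-value via normal approximation = 2*(1 - Phi(|z|)) = 1.000000.
Step 6: alpha = 0.1. fail to reject H0.

R = 7, z = 0.0000, p = 1.000000, fail to reject H0.


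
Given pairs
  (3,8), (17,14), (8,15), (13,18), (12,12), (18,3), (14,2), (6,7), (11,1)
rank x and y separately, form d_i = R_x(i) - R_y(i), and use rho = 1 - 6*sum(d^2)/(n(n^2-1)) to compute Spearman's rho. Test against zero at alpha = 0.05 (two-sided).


Step 1: Rank x and y separately (midranks; no ties here).
rank(x): 3->1, 17->8, 8->3, 13->6, 12->5, 18->9, 14->7, 6->2, 11->4
rank(y): 8->5, 14->7, 15->8, 18->9, 12->6, 3->3, 2->2, 7->4, 1->1
Step 2: d_i = R_x(i) - R_y(i); compute d_i^2.
  (1-5)^2=16, (8-7)^2=1, (3-8)^2=25, (6-9)^2=9, (5-6)^2=1, (9-3)^2=36, (7-2)^2=25, (2-4)^2=4, (4-1)^2=9
sum(d^2) = 126.
Step 3: rho = 1 - 6*126 / (9*(9^2 - 1)) = 1 - 756/720 = -0.050000.
Step 4: Under H0, t = rho * sqrt((n-2)/(1-rho^2)) = -0.1325 ~ t(7).
Step 5: Two-sided p-value from the t-distribution with 7 df = 0.898353.
Step 6: alpha = 0.05. fail to reject H0.

rho = -0.0500, p = 0.898353, fail to reject H0 at alpha = 0.05.


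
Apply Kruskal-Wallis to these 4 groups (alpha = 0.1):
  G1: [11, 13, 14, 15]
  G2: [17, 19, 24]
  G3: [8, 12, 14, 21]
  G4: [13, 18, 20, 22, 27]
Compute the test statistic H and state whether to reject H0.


Step 1: Combine all N = 16 observations and assign midranks.
sorted (value, group, rank): (8,G3,1), (11,G1,2), (12,G3,3), (13,G1,4.5), (13,G4,4.5), (14,G1,6.5), (14,G3,6.5), (15,G1,8), (17,G2,9), (18,G4,10), (19,G2,11), (20,G4,12), (21,G3,13), (22,G4,14), (24,G2,15), (27,G4,16)
Step 2: Sum ranks within each group.
R_1 = 21 (n_1 = 4)
R_2 = 35 (n_2 = 3)
R_3 = 23.5 (n_3 = 4)
R_4 = 56.5 (n_4 = 5)
Step 3: H = 12/(N(N+1)) * sum(R_i^2/n_i) - 3(N+1)
     = 12/(16*17) * (21^2/4 + 35^2/3 + 23.5^2/4 + 56.5^2/5) - 3*17
     = 0.044118 * 1295.1 - 51
     = 6.136581.
Step 4: Ties present; correction factor C = 1 - 12/(16^3 - 16) = 0.997059. Corrected H = 6.136581 / 0.997059 = 6.154683.
Step 5: Under H0, H ~ chi^2(3); p-value = 0.104322.
Step 6: alpha = 0.1. fail to reject H0.

H = 6.1547, df = 3, p = 0.104322, fail to reject H0.


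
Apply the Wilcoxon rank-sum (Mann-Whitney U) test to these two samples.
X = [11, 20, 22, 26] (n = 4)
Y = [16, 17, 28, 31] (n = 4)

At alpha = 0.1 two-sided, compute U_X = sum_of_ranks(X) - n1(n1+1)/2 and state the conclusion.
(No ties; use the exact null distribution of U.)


Step 1: Combine and sort all 8 observations; assign midranks.
sorted (value, group): (11,X), (16,Y), (17,Y), (20,X), (22,X), (26,X), (28,Y), (31,Y)
ranks: 11->1, 16->2, 17->3, 20->4, 22->5, 26->6, 28->7, 31->8
Step 2: Rank sum for X: R1 = 1 + 4 + 5 + 6 = 16.
Step 3: U_X = R1 - n1(n1+1)/2 = 16 - 4*5/2 = 16 - 10 = 6.
       U_Y = n1*n2 - U_X = 16 - 6 = 10.
Step 4: No ties, so the exact null distribution of U (based on enumerating the C(8,4) = 70 equally likely rank assignments) gives the two-sided p-value.
Step 5: p-value = 0.685714; compare to alpha = 0.1. fail to reject H0.

U_X = 6, p = 0.685714, fail to reject H0 at alpha = 0.1.


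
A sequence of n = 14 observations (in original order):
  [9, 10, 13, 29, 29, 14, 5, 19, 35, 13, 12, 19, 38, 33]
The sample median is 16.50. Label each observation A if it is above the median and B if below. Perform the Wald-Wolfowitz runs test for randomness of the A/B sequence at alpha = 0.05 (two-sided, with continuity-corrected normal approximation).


Step 1: Compute median = 16.50; label A = above, B = below.
Labels in order: BBBAABBAABBAAA  (n_A = 7, n_B = 7)
Step 2: Count runs R = 6.
Step 3: Under H0 (random ordering), E[R] = 2*n_A*n_B/(n_A+n_B) + 1 = 2*7*7/14 + 1 = 8.0000.
        Var[R] = 2*n_A*n_B*(2*n_A*n_B - n_A - n_B) / ((n_A+n_B)^2 * (n_A+n_B-1)) = 8232/2548 = 3.2308.
        SD[R] = 1.7974.
Step 4: Continuity-corrected z = (R + 0.5 - E[R]) / SD[R] = (6 + 0.5 - 8.0000) / 1.7974 = -0.8345.
Step 5: Two-sided p-value via normal approximation = 2*(1 - Phi(|z|)) = 0.403986.
Step 6: alpha = 0.05. fail to reject H0.

R = 6, z = -0.8345, p = 0.403986, fail to reject H0.


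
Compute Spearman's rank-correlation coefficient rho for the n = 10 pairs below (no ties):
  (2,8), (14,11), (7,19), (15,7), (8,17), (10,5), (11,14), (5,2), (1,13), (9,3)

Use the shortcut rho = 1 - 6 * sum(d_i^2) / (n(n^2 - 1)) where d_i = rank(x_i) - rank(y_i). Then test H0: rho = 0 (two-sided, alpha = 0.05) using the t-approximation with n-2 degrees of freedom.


Step 1: Rank x and y separately (midranks; no ties here).
rank(x): 2->2, 14->9, 7->4, 15->10, 8->5, 10->7, 11->8, 5->3, 1->1, 9->6
rank(y): 8->5, 11->6, 19->10, 7->4, 17->9, 5->3, 14->8, 2->1, 13->7, 3->2
Step 2: d_i = R_x(i) - R_y(i); compute d_i^2.
  (2-5)^2=9, (9-6)^2=9, (4-10)^2=36, (10-4)^2=36, (5-9)^2=16, (7-3)^2=16, (8-8)^2=0, (3-1)^2=4, (1-7)^2=36, (6-2)^2=16
sum(d^2) = 178.
Step 3: rho = 1 - 6*178 / (10*(10^2 - 1)) = 1 - 1068/990 = -0.078788.
Step 4: Under H0, t = rho * sqrt((n-2)/(1-rho^2)) = -0.2235 ~ t(8).
Step 5: Two-sided p-value from the t-distribution with 8 df = 0.828717.
Step 6: alpha = 0.05. fail to reject H0.

rho = -0.0788, p = 0.828717, fail to reject H0 at alpha = 0.05.


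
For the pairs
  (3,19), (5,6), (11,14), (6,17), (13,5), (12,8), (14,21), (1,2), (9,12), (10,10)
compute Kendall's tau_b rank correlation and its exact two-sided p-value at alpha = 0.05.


Step 1: Enumerate the 45 unordered pairs (i,j) with i<j and classify each by sign(x_j-x_i) * sign(y_j-y_i).
  (1,2):dx=+2,dy=-13->D; (1,3):dx=+8,dy=-5->D; (1,4):dx=+3,dy=-2->D; (1,5):dx=+10,dy=-14->D
  (1,6):dx=+9,dy=-11->D; (1,7):dx=+11,dy=+2->C; (1,8):dx=-2,dy=-17->C; (1,9):dx=+6,dy=-7->D
  (1,10):dx=+7,dy=-9->D; (2,3):dx=+6,dy=+8->C; (2,4):dx=+1,dy=+11->C; (2,5):dx=+8,dy=-1->D
  (2,6):dx=+7,dy=+2->C; (2,7):dx=+9,dy=+15->C; (2,8):dx=-4,dy=-4->C; (2,9):dx=+4,dy=+6->C
  (2,10):dx=+5,dy=+4->C; (3,4):dx=-5,dy=+3->D; (3,5):dx=+2,dy=-9->D; (3,6):dx=+1,dy=-6->D
  (3,7):dx=+3,dy=+7->C; (3,8):dx=-10,dy=-12->C; (3,9):dx=-2,dy=-2->C; (3,10):dx=-1,dy=-4->C
  (4,5):dx=+7,dy=-12->D; (4,6):dx=+6,dy=-9->D; (4,7):dx=+8,dy=+4->C; (4,8):dx=-5,dy=-15->C
  (4,9):dx=+3,dy=-5->D; (4,10):dx=+4,dy=-7->D; (5,6):dx=-1,dy=+3->D; (5,7):dx=+1,dy=+16->C
  (5,8):dx=-12,dy=-3->C; (5,9):dx=-4,dy=+7->D; (5,10):dx=-3,dy=+5->D; (6,7):dx=+2,dy=+13->C
  (6,8):dx=-11,dy=-6->C; (6,9):dx=-3,dy=+4->D; (6,10):dx=-2,dy=+2->D; (7,8):dx=-13,dy=-19->C
  (7,9):dx=-5,dy=-9->C; (7,10):dx=-4,dy=-11->C; (8,9):dx=+8,dy=+10->C; (8,10):dx=+9,dy=+8->C
  (9,10):dx=+1,dy=-2->D
Step 2: C = 24, D = 21, total pairs = 45.
Step 3: tau = (C - D)/(n(n-1)/2) = (24 - 21)/45 = 0.066667.
Step 4: Exact two-sided p-value (enumerate n! = 3628800 permutations of y under H0): p = 0.861801.
Step 5: alpha = 0.05. fail to reject H0.

tau_b = 0.0667 (C=24, D=21), p = 0.861801, fail to reject H0.


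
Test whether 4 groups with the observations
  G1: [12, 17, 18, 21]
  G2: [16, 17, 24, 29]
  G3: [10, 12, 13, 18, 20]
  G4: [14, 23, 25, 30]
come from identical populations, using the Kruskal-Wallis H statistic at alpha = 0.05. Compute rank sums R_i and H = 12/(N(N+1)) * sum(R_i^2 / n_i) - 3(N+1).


Step 1: Combine all N = 17 observations and assign midranks.
sorted (value, group, rank): (10,G3,1), (12,G1,2.5), (12,G3,2.5), (13,G3,4), (14,G4,5), (16,G2,6), (17,G1,7.5), (17,G2,7.5), (18,G1,9.5), (18,G3,9.5), (20,G3,11), (21,G1,12), (23,G4,13), (24,G2,14), (25,G4,15), (29,G2,16), (30,G4,17)
Step 2: Sum ranks within each group.
R_1 = 31.5 (n_1 = 4)
R_2 = 43.5 (n_2 = 4)
R_3 = 28 (n_3 = 5)
R_4 = 50 (n_4 = 4)
Step 3: H = 12/(N(N+1)) * sum(R_i^2/n_i) - 3(N+1)
     = 12/(17*18) * (31.5^2/4 + 43.5^2/4 + 28^2/5 + 50^2/4) - 3*18
     = 0.039216 * 1502.92 - 54
     = 4.938235.
Step 4: Ties present; correction factor C = 1 - 18/(17^3 - 17) = 0.996324. Corrected H = 4.938235 / 0.996324 = 4.956458.
Step 5: Under H0, H ~ chi^2(3); p-value = 0.175013.
Step 6: alpha = 0.05. fail to reject H0.

H = 4.9565, df = 3, p = 0.175013, fail to reject H0.


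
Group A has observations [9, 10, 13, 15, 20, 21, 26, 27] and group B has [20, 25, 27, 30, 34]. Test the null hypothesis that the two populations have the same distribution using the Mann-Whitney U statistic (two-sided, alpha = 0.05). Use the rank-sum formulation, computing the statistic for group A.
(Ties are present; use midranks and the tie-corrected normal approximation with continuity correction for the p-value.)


Step 1: Combine and sort all 13 observations; assign midranks.
sorted (value, group): (9,X), (10,X), (13,X), (15,X), (20,X), (20,Y), (21,X), (25,Y), (26,X), (27,X), (27,Y), (30,Y), (34,Y)
ranks: 9->1, 10->2, 13->3, 15->4, 20->5.5, 20->5.5, 21->7, 25->8, 26->9, 27->10.5, 27->10.5, 30->12, 34->13
Step 2: Rank sum for X: R1 = 1 + 2 + 3 + 4 + 5.5 + 7 + 9 + 10.5 = 42.
Step 3: U_X = R1 - n1(n1+1)/2 = 42 - 8*9/2 = 42 - 36 = 6.
       U_Y = n1*n2 - U_X = 40 - 6 = 34.
Step 4: Ties are present, so use the tie-corrected normal approximation (with continuity correction) for the p-value.
Step 5: p-value = 0.047519; compare to alpha = 0.05. reject H0.

U_X = 6, p = 0.047519, reject H0 at alpha = 0.05.


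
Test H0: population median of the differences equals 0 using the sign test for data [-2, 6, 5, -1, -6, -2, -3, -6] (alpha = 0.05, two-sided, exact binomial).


Step 1: Discard zero differences. Original n = 8; n_eff = number of nonzero differences = 8.
Nonzero differences (with sign): -2, +6, +5, -1, -6, -2, -3, -6
Step 2: Count signs: positive = 2, negative = 6.
Step 3: Under H0: P(positive) = 0.5, so the number of positives S ~ Bin(8, 0.5).
Step 4: Two-sided exact p-value = sum of Bin(8,0.5) probabilities at or below the observed probability = 0.289062.
Step 5: alpha = 0.05. fail to reject H0.

n_eff = 8, pos = 2, neg = 6, p = 0.289062, fail to reject H0.


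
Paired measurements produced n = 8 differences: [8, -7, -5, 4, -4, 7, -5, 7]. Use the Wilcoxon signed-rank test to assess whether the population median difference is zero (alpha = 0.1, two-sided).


Step 1: Drop any zero differences (none here) and take |d_i|.
|d| = [8, 7, 5, 4, 4, 7, 5, 7]
Step 2: Midrank |d_i| (ties get averaged ranks).
ranks: |8|->8, |7|->6, |5|->3.5, |4|->1.5, |4|->1.5, |7|->6, |5|->3.5, |7|->6
Step 3: Attach original signs; sum ranks with positive sign and with negative sign.
W+ = 8 + 1.5 + 6 + 6 = 21.5
W- = 6 + 3.5 + 1.5 + 3.5 = 14.5
(Check: W+ + W- = 36 should equal n(n+1)/2 = 36.)
Step 4: Test statistic W = min(W+, W-) = 14.5.
Step 5: Ties in |d|, so use the tie-corrected normal approximation.
        E[W] = n(n+1)/4 = 8*9/4 = 18.
        Tie groups: |d|=4 (t=2), |d|=5 (t=2), |d|=7 (t=3); sum(t^3 - t) = 36.
        Var[W] = n(n+1)(2n+1)/24 - sum(t^3-t)/48 = 1224/24 - 36/48 = 50.25.
        z = (W - E[W]) / sqrt(Var[W]) = (14.5 - 18) / 7.0887 = -0.4937.
        Two-sided p = 2*Phi(z) = 0.621488.
Step 6: alpha = 0.1. fail to reject H0.

W+ = 21.5, W- = 14.5, W = min = 14.5, p = 0.621488, fail to reject H0.


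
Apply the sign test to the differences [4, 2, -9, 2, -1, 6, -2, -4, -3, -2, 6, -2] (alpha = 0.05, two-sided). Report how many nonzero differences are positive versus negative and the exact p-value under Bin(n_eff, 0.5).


Step 1: Discard zero differences. Original n = 12; n_eff = number of nonzero differences = 12.
Nonzero differences (with sign): +4, +2, -9, +2, -1, +6, -2, -4, -3, -2, +6, -2
Step 2: Count signs: positive = 5, negative = 7.
Step 3: Under H0: P(positive) = 0.5, so the number of positives S ~ Bin(12, 0.5).
Step 4: Two-sided exact p-value = sum of Bin(12,0.5) probabilities at or below the observed probability = 0.774414.
Step 5: alpha = 0.05. fail to reject H0.

n_eff = 12, pos = 5, neg = 7, p = 0.774414, fail to reject H0.


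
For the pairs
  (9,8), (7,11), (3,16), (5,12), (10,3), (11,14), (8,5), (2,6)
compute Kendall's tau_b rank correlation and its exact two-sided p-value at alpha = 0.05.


Step 1: Enumerate the 28 unordered pairs (i,j) with i<j and classify each by sign(x_j-x_i) * sign(y_j-y_i).
  (1,2):dx=-2,dy=+3->D; (1,3):dx=-6,dy=+8->D; (1,4):dx=-4,dy=+4->D; (1,5):dx=+1,dy=-5->D
  (1,6):dx=+2,dy=+6->C; (1,7):dx=-1,dy=-3->C; (1,8):dx=-7,dy=-2->C; (2,3):dx=-4,dy=+5->D
  (2,4):dx=-2,dy=+1->D; (2,5):dx=+3,dy=-8->D; (2,6):dx=+4,dy=+3->C; (2,7):dx=+1,dy=-6->D
  (2,8):dx=-5,dy=-5->C; (3,4):dx=+2,dy=-4->D; (3,5):dx=+7,dy=-13->D; (3,6):dx=+8,dy=-2->D
  (3,7):dx=+5,dy=-11->D; (3,8):dx=-1,dy=-10->C; (4,5):dx=+5,dy=-9->D; (4,6):dx=+6,dy=+2->C
  (4,7):dx=+3,dy=-7->D; (4,8):dx=-3,dy=-6->C; (5,6):dx=+1,dy=+11->C; (5,7):dx=-2,dy=+2->D
  (5,8):dx=-8,dy=+3->D; (6,7):dx=-3,dy=-9->C; (6,8):dx=-9,dy=-8->C; (7,8):dx=-6,dy=+1->D
Step 2: C = 11, D = 17, total pairs = 28.
Step 3: tau = (C - D)/(n(n-1)/2) = (11 - 17)/28 = -0.214286.
Step 4: Exact two-sided p-value (enumerate n! = 40320 permutations of y under H0): p = 0.548413.
Step 5: alpha = 0.05. fail to reject H0.

tau_b = -0.2143 (C=11, D=17), p = 0.548413, fail to reject H0.


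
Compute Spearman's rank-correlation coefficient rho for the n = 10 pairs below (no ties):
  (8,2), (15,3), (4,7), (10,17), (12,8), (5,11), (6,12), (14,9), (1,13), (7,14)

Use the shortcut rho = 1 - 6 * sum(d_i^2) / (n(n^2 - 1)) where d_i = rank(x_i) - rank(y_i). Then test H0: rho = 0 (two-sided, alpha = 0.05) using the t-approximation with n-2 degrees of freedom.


Step 1: Rank x and y separately (midranks; no ties here).
rank(x): 8->6, 15->10, 4->2, 10->7, 12->8, 5->3, 6->4, 14->9, 1->1, 7->5
rank(y): 2->1, 3->2, 7->3, 17->10, 8->4, 11->6, 12->7, 9->5, 13->8, 14->9
Step 2: d_i = R_x(i) - R_y(i); compute d_i^2.
  (6-1)^2=25, (10-2)^2=64, (2-3)^2=1, (7-10)^2=9, (8-4)^2=16, (3-6)^2=9, (4-7)^2=9, (9-5)^2=16, (1-8)^2=49, (5-9)^2=16
sum(d^2) = 214.
Step 3: rho = 1 - 6*214 / (10*(10^2 - 1)) = 1 - 1284/990 = -0.296970.
Step 4: Under H0, t = rho * sqrt((n-2)/(1-rho^2)) = -0.8796 ~ t(8).
Step 5: Two-sided p-value from the t-distribution with 8 df = 0.404702.
Step 6: alpha = 0.05. fail to reject H0.

rho = -0.2970, p = 0.404702, fail to reject H0 at alpha = 0.05.


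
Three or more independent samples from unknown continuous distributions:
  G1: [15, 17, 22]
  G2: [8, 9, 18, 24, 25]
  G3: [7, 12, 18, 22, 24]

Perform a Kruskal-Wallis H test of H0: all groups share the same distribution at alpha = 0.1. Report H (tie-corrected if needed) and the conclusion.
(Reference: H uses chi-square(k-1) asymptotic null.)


Step 1: Combine all N = 13 observations and assign midranks.
sorted (value, group, rank): (7,G3,1), (8,G2,2), (9,G2,3), (12,G3,4), (15,G1,5), (17,G1,6), (18,G2,7.5), (18,G3,7.5), (22,G1,9.5), (22,G3,9.5), (24,G2,11.5), (24,G3,11.5), (25,G2,13)
Step 2: Sum ranks within each group.
R_1 = 20.5 (n_1 = 3)
R_2 = 37 (n_2 = 5)
R_3 = 33.5 (n_3 = 5)
Step 3: H = 12/(N(N+1)) * sum(R_i^2/n_i) - 3(N+1)
     = 12/(13*14) * (20.5^2/3 + 37^2/5 + 33.5^2/5) - 3*14
     = 0.065934 * 638.333 - 42
     = 0.087912.
Step 4: Ties present; correction factor C = 1 - 18/(13^3 - 13) = 0.991758. Corrected H = 0.087912 / 0.991758 = 0.088643.
Step 5: Under H0, H ~ chi^2(2); p-value = 0.956647.
Step 6: alpha = 0.1. fail to reject H0.

H = 0.0886, df = 2, p = 0.956647, fail to reject H0.


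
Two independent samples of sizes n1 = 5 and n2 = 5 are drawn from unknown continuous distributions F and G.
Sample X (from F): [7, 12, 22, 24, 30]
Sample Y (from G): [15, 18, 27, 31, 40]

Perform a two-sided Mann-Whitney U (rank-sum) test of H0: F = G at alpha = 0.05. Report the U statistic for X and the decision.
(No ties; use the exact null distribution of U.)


Step 1: Combine and sort all 10 observations; assign midranks.
sorted (value, group): (7,X), (12,X), (15,Y), (18,Y), (22,X), (24,X), (27,Y), (30,X), (31,Y), (40,Y)
ranks: 7->1, 12->2, 15->3, 18->4, 22->5, 24->6, 27->7, 30->8, 31->9, 40->10
Step 2: Rank sum for X: R1 = 1 + 2 + 5 + 6 + 8 = 22.
Step 3: U_X = R1 - n1(n1+1)/2 = 22 - 5*6/2 = 22 - 15 = 7.
       U_Y = n1*n2 - U_X = 25 - 7 = 18.
Step 4: No ties, so the exact null distribution of U (based on enumerating the C(10,5) = 252 equally likely rank assignments) gives the two-sided p-value.
Step 5: p-value = 0.309524; compare to alpha = 0.05. fail to reject H0.

U_X = 7, p = 0.309524, fail to reject H0 at alpha = 0.05.
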